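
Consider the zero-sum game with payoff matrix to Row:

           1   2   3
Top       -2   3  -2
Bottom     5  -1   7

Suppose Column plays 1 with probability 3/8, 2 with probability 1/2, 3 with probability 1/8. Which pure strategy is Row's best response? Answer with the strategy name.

Expected payoff of Top: (3/8)·(-2) + (1/2)·3 + (1/8)·(-2) = 1/2.
Expected payoff of Bottom: (3/8)·5 + (1/2)·(-1) + (1/8)·7 = 9/4.
The largest is 9/4, so Row's best response is Bottom.

Bottom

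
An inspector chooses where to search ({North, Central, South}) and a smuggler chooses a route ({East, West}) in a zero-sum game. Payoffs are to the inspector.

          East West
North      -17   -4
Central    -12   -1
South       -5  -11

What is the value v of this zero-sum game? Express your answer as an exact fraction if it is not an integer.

-127/17

Row minima: North → -17, Central → -12, South → -11; maximin = -11.
Column maxima: East → -5, West → -1; minimax = -5.
-11 ≠ -5, so there is no saddle point; optimal play is mixed.
North is strictly dominated by Central, so the inspector never plays it.
On the remaining 2×2 (Central, South vs East, West):
Let the inspector play Central with probability p. Expected payoff against East: (-12)p + (-5)(1−p) = −7p − 5; against West: (-1)p + (-11)(1−p) = 10p − 11.
Setting these equal: −7p − 5 = 10p − 11 ⇒ −17p = -6 ⇒ p = 6/17, and the value is (-7)·(6/17) − 5 = -127/17.
For the smuggler: with q = P(East), equating Central's and South's payoffs gives −11q − 1 = 6q − 11 ⇒ q = 10/17.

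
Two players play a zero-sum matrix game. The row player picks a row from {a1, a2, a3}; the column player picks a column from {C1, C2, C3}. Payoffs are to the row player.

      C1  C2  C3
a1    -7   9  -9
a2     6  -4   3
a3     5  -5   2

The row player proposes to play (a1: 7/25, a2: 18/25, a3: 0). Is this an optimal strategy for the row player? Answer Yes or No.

Against C1 this mix gives (7/25)·(-7) + (18/25)·6 = 59/25.
Against C2 this mix gives (7/25)·9 + (18/25)·(-4) = -9/25.
Against C3 this mix gives (7/25)·(-9) + (18/25)·3 = -9/25.
All of the column player's active replies (C2, C3) yield -9/25, and no column does worse for the row player. The mix makes the column player indifferent and guarantees -9/25, so it is optimal.

Yes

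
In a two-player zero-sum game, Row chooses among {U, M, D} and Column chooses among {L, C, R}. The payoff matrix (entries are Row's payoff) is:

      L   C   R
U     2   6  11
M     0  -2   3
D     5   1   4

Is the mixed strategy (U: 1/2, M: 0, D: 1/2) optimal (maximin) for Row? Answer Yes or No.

Against L this mix gives (1/2)·2 + (1/2)·5 = 7/2.
Against C this mix gives (1/2)·6 + (1/2)·1 = 7/2.
Against R this mix gives (1/2)·11 + (1/2)·4 = 15/2.
All of Column's active replies (L, C) yield 7/2, and no column does worse for Row. The mix makes Column indifferent and guarantees 7/2, so it is optimal.

Yes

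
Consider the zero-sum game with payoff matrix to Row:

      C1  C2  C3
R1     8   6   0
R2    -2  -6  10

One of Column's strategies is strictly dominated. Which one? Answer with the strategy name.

C1

C2 holds Row's payoff strictly below C1 in every row: 6 < 8, -6 < -2.
So C1 is strictly dominated for Column.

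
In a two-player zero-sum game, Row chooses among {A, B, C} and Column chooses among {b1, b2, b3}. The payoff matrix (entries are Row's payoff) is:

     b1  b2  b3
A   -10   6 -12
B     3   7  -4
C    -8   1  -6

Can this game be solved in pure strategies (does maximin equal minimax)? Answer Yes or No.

Row minima: A → -12, B → -4, C → -8; maximin = -4.
Column maxima: b1 → 3, b2 → 7, b3 → -4; minimax = -4.
maximin = minimax = -4, so a saddle point exists.

Yes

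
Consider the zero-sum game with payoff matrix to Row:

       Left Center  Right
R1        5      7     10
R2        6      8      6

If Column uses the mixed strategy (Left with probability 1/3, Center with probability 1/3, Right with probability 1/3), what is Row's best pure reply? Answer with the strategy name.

R1

Expected payoff of R1: (1/3)·5 + (1/3)·7 + (1/3)·10 = 22/3.
Expected payoff of R2: (1/3)·6 + (1/3)·8 + (1/3)·6 = 20/3.
The largest is 22/3, so Row's best response is R1.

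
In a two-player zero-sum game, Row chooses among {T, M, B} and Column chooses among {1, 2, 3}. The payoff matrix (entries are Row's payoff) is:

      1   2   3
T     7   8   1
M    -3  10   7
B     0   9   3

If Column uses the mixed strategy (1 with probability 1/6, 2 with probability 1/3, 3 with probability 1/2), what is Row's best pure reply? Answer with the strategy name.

M

Expected payoff of T: (1/6)·7 + (1/3)·8 + (1/2)·1 = 13/3.
Expected payoff of M: (1/6)·(-3) + (1/3)·10 + (1/2)·7 = 19/3.
Expected payoff of B: (1/6)·0 + (1/3)·9 + (1/2)·3 = 9/2.
The largest is 19/3, so Row's best response is M.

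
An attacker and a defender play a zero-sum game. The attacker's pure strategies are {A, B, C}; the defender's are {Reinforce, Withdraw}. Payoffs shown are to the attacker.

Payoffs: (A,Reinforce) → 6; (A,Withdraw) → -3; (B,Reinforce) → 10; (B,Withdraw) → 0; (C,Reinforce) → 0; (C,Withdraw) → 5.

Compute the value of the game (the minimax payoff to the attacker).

Row minima: A → -3, B → 0, C → 0; maximin = 0.
Column maxima: Reinforce → 10, Withdraw → 5; minimax = 5.
0 ≠ 5, so there is no saddle point; optimal play is mixed.
A is strictly dominated by B, so the attacker never plays it.
On the remaining 2×2 (B, C vs Reinforce, Withdraw):
Let the attacker play B with probability p. Expected payoff against Reinforce: 10p + 0(1−p) = 10p; against Withdraw: 0p + 5(1−p) = −5p + 5.
Setting these equal: 10p = −5p + 5 ⇒ 15p = 5 ⇒ p = 1/3, and the value is (10)·(1/3) = 10/3.
For the defender: with q = P(Reinforce), equating B's and C's payoffs gives 10q = −5q + 5 ⇒ q = 1/3.

10/3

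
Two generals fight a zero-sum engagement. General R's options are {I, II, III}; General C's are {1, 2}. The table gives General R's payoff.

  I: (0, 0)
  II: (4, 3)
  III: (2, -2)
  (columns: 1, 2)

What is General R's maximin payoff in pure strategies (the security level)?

Row minima: I → 0, II → 3, III → -2.
The best of these is 3.

3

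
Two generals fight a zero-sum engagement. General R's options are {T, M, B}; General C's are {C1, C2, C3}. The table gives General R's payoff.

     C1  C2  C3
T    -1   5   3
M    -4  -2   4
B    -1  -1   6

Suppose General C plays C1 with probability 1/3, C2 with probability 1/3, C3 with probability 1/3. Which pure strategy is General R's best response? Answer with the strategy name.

Expected payoff of T: (1/3)·(-1) + (1/3)·5 + (1/3)·3 = 7/3.
Expected payoff of M: (1/3)·(-4) + (1/3)·(-2) + (1/3)·4 = -2/3.
Expected payoff of B: (1/3)·(-1) + (1/3)·(-1) + (1/3)·6 = 4/3.
The largest is 7/3, so General R's best response is T.

T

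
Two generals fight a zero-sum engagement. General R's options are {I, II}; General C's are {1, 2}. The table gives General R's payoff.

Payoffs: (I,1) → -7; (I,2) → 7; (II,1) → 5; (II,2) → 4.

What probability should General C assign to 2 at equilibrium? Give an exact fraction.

4/5

Row minima: I → -7, II → 4; maximin = 4.
Column maxima: 1 → 5, 2 → 7; minimax = 5.
4 ≠ 5, so there is no saddle point; optimal play is mixed.
Let General R play I with probability p. Expected payoff against 1: (-7)p + 5(1−p) = −12p + 5; against 2: 7p + 4(1−p) = 3p + 4.
Setting these equal: −12p + 5 = 3p + 4 ⇒ −15p = -1 ⇒ p = 1/15, and the value is (-12)·(1/15) + 5 = 21/5.
For General C: with q = P(1), equating I's and II's payoffs gives −14q + 7 = q + 4 ⇒ q = 1/5.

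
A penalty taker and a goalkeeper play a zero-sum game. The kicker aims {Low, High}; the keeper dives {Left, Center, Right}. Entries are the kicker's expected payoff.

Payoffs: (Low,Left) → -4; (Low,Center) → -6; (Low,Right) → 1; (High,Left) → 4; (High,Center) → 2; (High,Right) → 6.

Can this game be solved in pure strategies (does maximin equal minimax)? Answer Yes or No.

Row minima: Low → -6, High → 2; maximin = 2.
Column maxima: Left → 4, Center → 2, Right → 6; minimax = 2.
maximin = minimax = 2, so a saddle point exists.

Yes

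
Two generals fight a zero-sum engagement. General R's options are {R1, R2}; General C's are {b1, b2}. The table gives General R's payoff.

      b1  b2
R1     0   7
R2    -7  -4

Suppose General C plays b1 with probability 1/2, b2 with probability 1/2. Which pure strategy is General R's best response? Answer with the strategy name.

R1

Expected payoff of R1: (1/2)·0 + (1/2)·7 = 7/2.
Expected payoff of R2: (1/2)·(-7) + (1/2)·(-4) = -11/2.
The largest is 7/2, so General R's best response is R1.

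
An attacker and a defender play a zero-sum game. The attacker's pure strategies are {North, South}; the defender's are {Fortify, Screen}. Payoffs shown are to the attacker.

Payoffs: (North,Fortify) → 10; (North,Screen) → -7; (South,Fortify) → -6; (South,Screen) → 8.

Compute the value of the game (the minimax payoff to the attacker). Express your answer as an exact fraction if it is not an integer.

Row minima: North → -7, South → -6; maximin = -6.
Column maxima: Fortify → 10, Screen → 8; minimax = 8.
-6 ≠ 8, so there is no saddle point; optimal play is mixed.
Let the attacker play North with probability p. Expected payoff against Fortify: 10p + (-6)(1−p) = 16p − 6; against Screen: (-7)p + 8(1−p) = −15p + 8.
Setting these equal: 16p − 6 = −15p + 8 ⇒ 31p = 14 ⇒ p = 14/31, and the value is (16)·(14/31) − 6 = 38/31.
For the defender: with q = P(Fortify), equating North's and South's payoffs gives 17q − 7 = −14q + 8 ⇒ q = 15/31.

38/31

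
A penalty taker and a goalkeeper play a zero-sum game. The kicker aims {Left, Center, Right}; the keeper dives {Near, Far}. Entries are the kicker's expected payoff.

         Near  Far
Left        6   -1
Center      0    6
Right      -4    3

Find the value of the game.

Row minima: Left → -1, Center → 0, Right → -4; maximin = 0.
Column maxima: Near → 6, Far → 6; minimax = 6.
0 ≠ 6, so there is no saddle point; optimal play is mixed.
Right is strictly dominated by Center, so the kicker never plays it.
On the remaining 2×2 (Left, Center vs Near, Far):
Let the kicker play Left with probability p. Expected payoff against Near: 6p + 0(1−p) = 6p; against Far: (-1)p + 6(1−p) = −7p + 6.
Setting these equal: 6p = −7p + 6 ⇒ 13p = 6 ⇒ p = 6/13, and the value is (6)·(6/13) = 36/13.
For the keeper: with q = P(Near), equating Left's and Center's payoffs gives 7q − 1 = −6q + 6 ⇒ q = 7/13.

36/13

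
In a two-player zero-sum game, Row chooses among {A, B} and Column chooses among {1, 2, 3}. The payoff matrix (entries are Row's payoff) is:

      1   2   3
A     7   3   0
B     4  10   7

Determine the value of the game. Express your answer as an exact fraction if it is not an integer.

49/10

Row minima: A → 0, B → 4; maximin = 4.
Column maxima: 1 → 7, 2 → 10, 3 → 7; minimax = 7.
4 ≠ 7, so there is no saddle point; optimal play is mixed.
2 is strictly dominated by 3 (it gives Row strictly more in every row), so Column never plays it.
On the remaining 2×2 (A, B vs 1, 3):
Let Row play A with probability p. Expected payoff against 1: 7p + 4(1−p) = 3p + 4; against 3: 0p + 7(1−p) = −7p + 7.
Setting these equal: 3p + 4 = −7p + 7 ⇒ 10p = 3 ⇒ p = 3/10, and the value is (3)·(3/10) + 4 = 49/10.
For Column: with q = P(1), equating A's and B's payoffs gives 7q = −3q + 7 ⇒ q = 7/10.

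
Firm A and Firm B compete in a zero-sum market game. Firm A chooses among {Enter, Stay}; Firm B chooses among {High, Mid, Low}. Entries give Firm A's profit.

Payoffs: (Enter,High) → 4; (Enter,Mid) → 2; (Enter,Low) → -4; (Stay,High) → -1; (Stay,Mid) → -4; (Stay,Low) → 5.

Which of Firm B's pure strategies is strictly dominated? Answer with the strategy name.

High

Mid holds Firm A's payoff strictly below High in every row: 2 < 4, -4 < -1.
So High is strictly dominated for Firm B.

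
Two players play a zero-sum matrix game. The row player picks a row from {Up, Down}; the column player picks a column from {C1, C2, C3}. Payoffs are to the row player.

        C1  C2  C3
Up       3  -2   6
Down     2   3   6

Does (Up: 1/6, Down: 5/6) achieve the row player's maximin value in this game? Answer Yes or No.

Yes

Against C1 this mix gives (1/6)·3 + (5/6)·2 = 13/6.
Against C2 this mix gives (1/6)·(-2) + (5/6)·3 = 13/6.
Against C3 this mix gives (1/6)·6 + (5/6)·6 = 6.
All of the column player's active replies (C1, C2) yield 13/6, and no column does worse for the row player. The mix makes the column player indifferent and guarantees 13/6, so it is optimal.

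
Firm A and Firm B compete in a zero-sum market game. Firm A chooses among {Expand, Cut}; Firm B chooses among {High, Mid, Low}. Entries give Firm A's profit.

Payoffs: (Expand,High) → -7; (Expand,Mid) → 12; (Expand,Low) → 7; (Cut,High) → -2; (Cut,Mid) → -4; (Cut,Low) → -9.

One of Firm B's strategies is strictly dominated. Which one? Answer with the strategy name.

Mid

Low holds Firm A's payoff strictly below Mid in every row: 7 < 12, -9 < -4.
So Mid is strictly dominated for Firm B.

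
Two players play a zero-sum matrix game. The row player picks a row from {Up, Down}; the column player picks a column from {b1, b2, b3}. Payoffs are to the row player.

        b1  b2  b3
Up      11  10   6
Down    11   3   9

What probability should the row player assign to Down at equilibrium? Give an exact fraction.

Row minima: Up → 6, Down → 3; maximin = 6.
Column maxima: b1 → 11, b2 → 10, b3 → 9; minimax = 9.
6 ≠ 9, so there is no saddle point; optimal play is mixed.
b1 is strictly dominated by b2 (it gives the row player strictly more in every row), so the column player never plays it.
On the remaining 2×2 (Up, Down vs b2, b3):
Let the row player play Up with probability p. Expected payoff against b2: 10p + 3(1−p) = 7p + 3; against b3: 6p + 9(1−p) = −3p + 9.
Setting these equal: 7p + 3 = −3p + 9 ⇒ 10p = 6 ⇒ p = 3/5, and the value is (7)·(3/5) + 3 = 36/5.
For the column player: with q = P(b2), equating Up's and Down's payoffs gives 4q + 6 = −6q + 9 ⇒ q = 3/10.

2/5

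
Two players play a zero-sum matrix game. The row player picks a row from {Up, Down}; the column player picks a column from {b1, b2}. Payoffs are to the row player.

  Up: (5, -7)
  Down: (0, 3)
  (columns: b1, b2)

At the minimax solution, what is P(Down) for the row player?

Row minima: Up → -7, Down → 0; maximin = 0.
Column maxima: b1 → 5, b2 → 3; minimax = 3.
0 ≠ 3, so there is no saddle point; optimal play is mixed.
Let the row player play Up with probability p. Expected payoff against b1: 5p + 0(1−p) = 5p; against b2: (-7)p + 3(1−p) = −10p + 3.
Setting these equal: 5p = −10p + 3 ⇒ 15p = 3 ⇒ p = 1/5, and the value is (5)·(1/5) = 1.
For the column player: with q = P(b1), equating Up's and Down's payoffs gives 12q − 7 = −3q + 3 ⇒ q = 2/3.

4/5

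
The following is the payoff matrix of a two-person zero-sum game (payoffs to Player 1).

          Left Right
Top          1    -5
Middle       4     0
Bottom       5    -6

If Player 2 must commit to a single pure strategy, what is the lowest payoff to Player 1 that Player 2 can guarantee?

0

Column maxima: Left → 5, Right → 0.
The smallest of these is 0.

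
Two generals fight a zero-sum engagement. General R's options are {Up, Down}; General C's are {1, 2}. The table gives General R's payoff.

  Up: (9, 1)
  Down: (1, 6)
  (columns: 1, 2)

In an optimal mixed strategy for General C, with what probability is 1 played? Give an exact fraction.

Row minima: Up → 1, Down → 1; maximin = 1.
Column maxima: 1 → 9, 2 → 6; minimax = 6.
1 ≠ 6, so there is no saddle point; optimal play is mixed.
Let General R play Up with probability p. Expected payoff against 1: 9p + 1(1−p) = 8p + 1; against 2: 1p + 6(1−p) = −5p + 6.
Setting these equal: 8p + 1 = −5p + 6 ⇒ 13p = 5 ⇒ p = 5/13, and the value is (8)·(5/13) + 1 = 53/13.
For General C: with q = P(1), equating Up's and Down's payoffs gives 8q + 1 = −5q + 6 ⇒ q = 5/13.

5/13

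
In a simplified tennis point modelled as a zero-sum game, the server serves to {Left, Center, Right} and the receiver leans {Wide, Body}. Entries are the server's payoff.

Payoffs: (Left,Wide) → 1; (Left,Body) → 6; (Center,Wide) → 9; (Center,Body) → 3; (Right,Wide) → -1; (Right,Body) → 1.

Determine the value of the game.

Row minima: Left → 1, Center → 3, Right → -1; maximin = 3.
Column maxima: Wide → 9, Body → 6; minimax = 6.
3 ≠ 6, so there is no saddle point; optimal play is mixed.
Right is strictly dominated by Left, so the server never plays it.
On the remaining 2×2 (Left, Center vs Wide, Body):
Let the server play Left with probability p. Expected payoff against Wide: 1p + 9(1−p) = −8p + 9; against Body: 6p + 3(1−p) = 3p + 3.
Setting these equal: −8p + 9 = 3p + 3 ⇒ −11p = -6 ⇒ p = 6/11, and the value is (-8)·(6/11) + 9 = 51/11.
For the receiver: with q = P(Wide), equating Left's and Center's payoffs gives −5q + 6 = 6q + 3 ⇒ q = 3/11.

51/11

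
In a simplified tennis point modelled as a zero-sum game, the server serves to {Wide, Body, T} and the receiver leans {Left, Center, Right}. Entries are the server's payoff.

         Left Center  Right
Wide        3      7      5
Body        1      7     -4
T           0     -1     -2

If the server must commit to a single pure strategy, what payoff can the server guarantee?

Row minima: Wide → 3, Body → -4, T → -2.
The best of these is 3.

3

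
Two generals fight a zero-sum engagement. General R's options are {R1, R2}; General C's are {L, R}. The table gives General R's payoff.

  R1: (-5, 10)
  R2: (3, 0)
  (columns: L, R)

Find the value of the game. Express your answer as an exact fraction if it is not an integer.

5/3

Row minima: R1 → -5, R2 → 0; maximin = 0.
Column maxima: L → 3, R → 10; minimax = 3.
0 ≠ 3, so there is no saddle point; optimal play is mixed.
Let General R play R1 with probability p. Expected payoff against L: (-5)p + 3(1−p) = −8p + 3; against R: 10p + 0(1−p) = 10p.
Setting these equal: −8p + 3 = 10p ⇒ −18p = -3 ⇒ p = 1/6, and the value is (-8)·(1/6) + 3 = 5/3.
For General C: with q = P(L), equating R1's and R2's payoffs gives −15q + 10 = 3q ⇒ q = 5/9.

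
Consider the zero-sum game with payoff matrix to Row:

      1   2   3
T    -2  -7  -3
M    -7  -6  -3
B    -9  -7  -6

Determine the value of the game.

-37/6

Row minima: T → -7, M → -7, B → -9; maximin = -7.
Column maxima: 1 → -2, 2 → -6, 3 → -3; minimax = -6.
-7 ≠ -6, so there is no saddle point; optimal play is mixed.
B is strictly dominated by M, so Row never plays it.
3 is strictly dominated by 2 (it gives Row strictly more in every row), so Column never plays it.
On the remaining 2×2 (T, M vs 1, 2):
Let Row play T with probability p. Expected payoff against 1: (-2)p + (-7)(1−p) = 5p − 7; against 2: (-7)p + (-6)(1−p) = −p − 6.
Setting these equal: 5p − 7 = −p − 6 ⇒ 6p = 1 ⇒ p = 1/6, and the value is (5)·(1/6) − 7 = -37/6.
For Column: with q = P(1), equating T's and M's payoffs gives 5q − 7 = −q − 6 ⇒ q = 1/6.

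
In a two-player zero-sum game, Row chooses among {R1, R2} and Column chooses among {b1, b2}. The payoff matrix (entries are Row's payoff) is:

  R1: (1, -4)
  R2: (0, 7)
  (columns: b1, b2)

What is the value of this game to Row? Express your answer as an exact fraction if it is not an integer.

Row minima: R1 → -4, R2 → 0; maximin = 0.
Column maxima: b1 → 1, b2 → 7; minimax = 1.
0 ≠ 1, so there is no saddle point; optimal play is mixed.
Let Row play R1 with probability p. Expected payoff against b1: 1p + 0(1−p) = p; against b2: (-4)p + 7(1−p) = −11p + 7.
Setting these equal: p = −11p + 7 ⇒ 12p = 7 ⇒ p = 7/12, and the value is (1)·(7/12) = 7/12.
For Column: with q = P(b1), equating R1's and R2's payoffs gives 5q − 4 = −7q + 7 ⇒ q = 11/12.

7/12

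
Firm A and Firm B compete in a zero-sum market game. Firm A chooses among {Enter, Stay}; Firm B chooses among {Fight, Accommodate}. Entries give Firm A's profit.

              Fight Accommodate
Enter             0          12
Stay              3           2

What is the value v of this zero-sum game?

36/13

Row minima: Enter → 0, Stay → 2; maximin = 2.
Column maxima: Fight → 3, Accommodate → 12; minimax = 3.
2 ≠ 3, so there is no saddle point; optimal play is mixed.
Let Firm A play Enter with probability p. Expected payoff against Fight: 0p + 3(1−p) = −3p + 3; against Accommodate: 12p + 2(1−p) = 10p + 2.
Setting these equal: −3p + 3 = 10p + 2 ⇒ −13p = -1 ⇒ p = 1/13, and the value is (-3)·(1/13) + 3 = 36/13.
For Firm B: with q = P(Fight), equating Enter's and Stay's payoffs gives −12q + 12 = q + 2 ⇒ q = 10/13.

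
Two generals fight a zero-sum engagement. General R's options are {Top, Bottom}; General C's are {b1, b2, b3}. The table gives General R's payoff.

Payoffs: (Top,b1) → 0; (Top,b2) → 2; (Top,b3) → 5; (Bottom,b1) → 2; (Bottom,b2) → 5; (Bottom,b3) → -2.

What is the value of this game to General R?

Row minima: Top → 0, Bottom → -2; maximin = 0.
Column maxima: b1 → 2, b2 → 5, b3 → 5; minimax = 2.
0 ≠ 2, so there is no saddle point; optimal play is mixed.
b2 is strictly dominated by b1 (it gives General R strictly more in every row), so General C never plays it.
On the remaining 2×2 (Top, Bottom vs b1, b3):
Let General R play Top with probability p. Expected payoff against b1: 0p + 2(1−p) = −2p + 2; against b3: 5p + (-2)(1−p) = 7p − 2.
Setting these equal: −2p + 2 = 7p − 2 ⇒ −9p = -4 ⇒ p = 4/9, and the value is (-2)·(4/9) + 2 = 10/9.
For General C: with q = P(b1), equating Top's and Bottom's payoffs gives −5q + 5 = 4q − 2 ⇒ q = 7/9.

10/9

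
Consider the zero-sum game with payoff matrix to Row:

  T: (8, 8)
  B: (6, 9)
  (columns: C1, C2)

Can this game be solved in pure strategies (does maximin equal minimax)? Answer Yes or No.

Row minima: T → 8, B → 6; maximin = 8.
Column maxima: C1 → 8, C2 → 9; minimax = 8.
maximin = minimax = 8, so a saddle point exists.

Yes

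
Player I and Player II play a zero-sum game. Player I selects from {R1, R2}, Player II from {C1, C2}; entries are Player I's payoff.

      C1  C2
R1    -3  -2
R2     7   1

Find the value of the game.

1

Row minima: R1 → -3, R2 → 1; maximin = 1.
Column maxima: C1 → 7, C2 → 1; minimax = 1.
Since maximin = minimax = 1, there is a saddle point and the value is 1.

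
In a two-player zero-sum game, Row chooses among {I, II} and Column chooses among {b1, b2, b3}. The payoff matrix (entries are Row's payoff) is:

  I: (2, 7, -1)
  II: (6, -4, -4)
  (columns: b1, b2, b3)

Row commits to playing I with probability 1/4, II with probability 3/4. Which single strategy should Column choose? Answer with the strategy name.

If Column plays b1, Row's expected payoff is (1/4)·2 + (3/4)·6 = 5.
If Column plays b2, Row's expected payoff is (1/4)·7 + (3/4)·(-4) = -5/4.
If Column plays b3, Row's expected payoff is (1/4)·(-1) + (3/4)·(-4) = -13/4.
Column minimizes Row's payoff; the smallest is -13/4, so the best response is b3.

b3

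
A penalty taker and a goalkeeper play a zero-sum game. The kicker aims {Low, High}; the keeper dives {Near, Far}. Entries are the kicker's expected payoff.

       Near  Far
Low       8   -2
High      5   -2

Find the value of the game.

-2

Row minima: Low → -2, High → -2; maximin = -2.
Column maxima: Near → 8, Far → -2; minimax = -2.
Since maximin = minimax = -2, there is a saddle point and the value is -2.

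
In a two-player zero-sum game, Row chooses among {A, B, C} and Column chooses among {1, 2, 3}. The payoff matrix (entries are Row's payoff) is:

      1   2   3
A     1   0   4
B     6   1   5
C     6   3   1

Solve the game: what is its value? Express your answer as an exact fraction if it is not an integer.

Row minima: A → 0, B → 1, C → 1; maximin = 1.
Column maxima: 1 → 6, 2 → 3, 3 → 5; minimax = 3.
1 ≠ 3, so there is no saddle point; optimal play is mixed.
A is strictly dominated by B, so Row never plays it.
1 is strictly dominated by 2 (it gives Row strictly more in every row), so Column never plays it.
On the remaining 2×2 (B, C vs 2, 3):
Let Row play B with probability p. Expected payoff against 2: 1p + 3(1−p) = −2p + 3; against 3: 5p + 1(1−p) = 4p + 1.
Setting these equal: −2p + 3 = 4p + 1 ⇒ −6p = -2 ⇒ p = 1/3, and the value is (-2)·(1/3) + 3 = 7/3.
For Column: with q = P(2), equating B's and C's payoffs gives −4q + 5 = 2q + 1 ⇒ q = 2/3.

7/3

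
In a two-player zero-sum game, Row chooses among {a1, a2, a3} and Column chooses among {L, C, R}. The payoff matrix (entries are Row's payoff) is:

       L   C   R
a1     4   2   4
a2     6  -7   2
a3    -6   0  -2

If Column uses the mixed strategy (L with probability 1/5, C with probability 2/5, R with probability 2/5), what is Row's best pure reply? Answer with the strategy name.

Expected payoff of a1: (1/5)·4 + (2/5)·2 + (2/5)·4 = 16/5.
Expected payoff of a2: (1/5)·6 + (2/5)·(-7) + (2/5)·2 = -4/5.
Expected payoff of a3: (1/5)·(-6) + (2/5)·0 + (2/5)·(-2) = -2.
The largest is 16/5, so Row's best response is a1.

a1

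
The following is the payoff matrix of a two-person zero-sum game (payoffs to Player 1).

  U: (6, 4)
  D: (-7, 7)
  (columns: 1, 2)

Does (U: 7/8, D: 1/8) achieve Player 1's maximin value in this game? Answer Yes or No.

Against 1 this mix gives (7/8)·6 + (1/8)·(-7) = 35/8.
Against 2 this mix gives (7/8)·4 + (1/8)·7 = 35/8.
All of Player 2's active replies (1, 2) yield 35/8, and no column does worse for Player 1. The mix makes Player 2 indifferent and guarantees 35/8, so it is optimal.

Yes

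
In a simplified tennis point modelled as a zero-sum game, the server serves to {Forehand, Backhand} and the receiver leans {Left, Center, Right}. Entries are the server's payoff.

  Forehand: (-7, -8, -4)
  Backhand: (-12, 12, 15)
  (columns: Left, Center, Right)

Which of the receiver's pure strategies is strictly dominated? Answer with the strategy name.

Right

Left holds the server's payoff strictly below Right in every row: -7 < -4, -12 < 15.
So Right is strictly dominated for the receiver.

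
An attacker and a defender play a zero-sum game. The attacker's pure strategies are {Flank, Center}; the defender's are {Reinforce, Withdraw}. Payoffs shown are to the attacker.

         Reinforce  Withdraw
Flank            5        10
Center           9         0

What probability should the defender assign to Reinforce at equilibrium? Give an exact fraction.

5/7

Row minima: Flank → 5, Center → 0; maximin = 5.
Column maxima: Reinforce → 9, Withdraw → 10; minimax = 9.
5 ≠ 9, so there is no saddle point; optimal play is mixed.
Let the attacker play Flank with probability p. Expected payoff against Reinforce: 5p + 9(1−p) = −4p + 9; against Withdraw: 10p + 0(1−p) = 10p.
Setting these equal: −4p + 9 = 10p ⇒ −14p = -9 ⇒ p = 9/14, and the value is (-4)·(9/14) + 9 = 45/7.
For the defender: with q = P(Reinforce), equating Flank's and Center's payoffs gives −5q + 10 = 9q ⇒ q = 5/7.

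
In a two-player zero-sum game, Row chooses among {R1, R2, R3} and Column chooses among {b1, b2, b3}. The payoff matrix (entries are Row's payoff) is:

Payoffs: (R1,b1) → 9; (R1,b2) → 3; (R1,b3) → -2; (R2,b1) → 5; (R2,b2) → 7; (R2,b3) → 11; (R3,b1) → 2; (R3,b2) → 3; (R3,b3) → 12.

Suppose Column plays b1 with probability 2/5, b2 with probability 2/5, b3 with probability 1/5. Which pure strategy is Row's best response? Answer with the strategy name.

Expected payoff of R1: (2/5)·9 + (2/5)·3 + (1/5)·(-2) = 22/5.
Expected payoff of R2: (2/5)·5 + (2/5)·7 + (1/5)·11 = 7.
Expected payoff of R3: (2/5)·2 + (2/5)·3 + (1/5)·12 = 22/5.
The largest is 7, so Row's best response is R2.

R2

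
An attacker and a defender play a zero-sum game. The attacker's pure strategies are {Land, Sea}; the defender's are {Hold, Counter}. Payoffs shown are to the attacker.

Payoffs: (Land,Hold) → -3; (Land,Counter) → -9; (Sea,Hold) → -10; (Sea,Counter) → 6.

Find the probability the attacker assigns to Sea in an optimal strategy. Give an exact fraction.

3/11

Row minima: Land → -9, Sea → -10; maximin = -9.
Column maxima: Hold → -3, Counter → 6; minimax = -3.
-9 ≠ -3, so there is no saddle point; optimal play is mixed.
Let the attacker play Land with probability p. Expected payoff against Hold: (-3)p + (-10)(1−p) = 7p − 10; against Counter: (-9)p + 6(1−p) = −15p + 6.
Setting these equal: 7p − 10 = −15p + 6 ⇒ 22p = 16 ⇒ p = 8/11, and the value is (7)·(8/11) − 10 = -54/11.
For the defender: with q = P(Hold), equating Land's and Sea's payoffs gives 6q − 9 = −16q + 6 ⇒ q = 15/22.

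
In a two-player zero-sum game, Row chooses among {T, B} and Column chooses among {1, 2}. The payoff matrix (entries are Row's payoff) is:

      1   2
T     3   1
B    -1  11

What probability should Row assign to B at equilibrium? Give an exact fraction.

Row minima: T → 1, B → -1; maximin = 1.
Column maxima: 1 → 3, 2 → 11; minimax = 3.
1 ≠ 3, so there is no saddle point; optimal play is mixed.
Let Row play T with probability p. Expected payoff against 1: 3p + (-1)(1−p) = 4p − 1; against 2: 1p + 11(1−p) = −10p + 11.
Setting these equal: 4p − 1 = −10p + 11 ⇒ 14p = 12 ⇒ p = 6/7, and the value is (4)·(6/7) − 1 = 17/7.
For Column: with q = P(1), equating T's and B's payoffs gives 2q + 1 = −12q + 11 ⇒ q = 5/7.

1/7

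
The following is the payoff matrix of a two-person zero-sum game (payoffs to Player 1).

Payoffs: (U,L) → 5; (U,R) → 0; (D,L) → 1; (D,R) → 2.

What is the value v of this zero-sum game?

Row minima: U → 0, D → 1; maximin = 1.
Column maxima: L → 5, R → 2; minimax = 2.
1 ≠ 2, so there is no saddle point; optimal play is mixed.
Let Player 1 play U with probability p. Expected payoff against L: 5p + 1(1−p) = 4p + 1; against R: 0p + 2(1−p) = −2p + 2.
Setting these equal: 4p + 1 = −2p + 2 ⇒ 6p = 1 ⇒ p = 1/6, and the value is (4)·(1/6) + 1 = 5/3.
For Player 2: with q = P(L), equating U's and D's payoffs gives 5q = −q + 2 ⇒ q = 1/3.

5/3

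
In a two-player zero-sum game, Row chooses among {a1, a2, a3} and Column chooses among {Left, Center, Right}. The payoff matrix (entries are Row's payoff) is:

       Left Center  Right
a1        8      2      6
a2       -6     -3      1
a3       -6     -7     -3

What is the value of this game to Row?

Row minima: a1 → 2, a2 → -6, a3 → -7; maximin = 2.
Column maxima: Left → 8, Center → 2, Right → 6; minimax = 2.
Since maximin = minimax = 2, there is a saddle point and the value is 2.

2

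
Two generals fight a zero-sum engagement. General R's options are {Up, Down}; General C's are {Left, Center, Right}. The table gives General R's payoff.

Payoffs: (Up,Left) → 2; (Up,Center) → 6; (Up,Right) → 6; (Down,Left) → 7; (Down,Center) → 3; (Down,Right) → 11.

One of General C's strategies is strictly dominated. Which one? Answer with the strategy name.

Left holds General R's payoff strictly below Right in every row: 2 < 6, 7 < 11.
So Right is strictly dominated for General C.

Right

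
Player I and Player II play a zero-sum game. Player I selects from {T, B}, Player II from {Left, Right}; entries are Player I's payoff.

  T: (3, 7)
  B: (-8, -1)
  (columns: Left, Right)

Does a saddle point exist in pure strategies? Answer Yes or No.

Yes

Row minima: T → 3, B → -8; maximin = 3.
Column maxima: Left → 3, Right → 7; minimax = 3.
maximin = minimax = 3, so a saddle point exists.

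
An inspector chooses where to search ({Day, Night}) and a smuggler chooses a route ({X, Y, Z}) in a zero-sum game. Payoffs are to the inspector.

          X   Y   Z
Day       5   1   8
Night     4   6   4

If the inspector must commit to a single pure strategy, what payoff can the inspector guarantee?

Row minima: Day → 1, Night → 4.
The best of these is 4.

4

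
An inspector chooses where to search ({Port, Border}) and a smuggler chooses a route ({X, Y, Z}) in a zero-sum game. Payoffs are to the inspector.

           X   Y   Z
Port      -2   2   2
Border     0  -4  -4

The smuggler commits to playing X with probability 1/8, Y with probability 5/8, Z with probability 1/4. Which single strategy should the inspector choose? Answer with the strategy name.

Port

Expected payoff of Port: (1/8)·(-2) + (5/8)·2 + (1/4)·2 = 3/2.
Expected payoff of Border: (1/8)·0 + (5/8)·(-4) + (1/4)·(-4) = -7/2.
The largest is 3/2, so the inspector's best response is Port.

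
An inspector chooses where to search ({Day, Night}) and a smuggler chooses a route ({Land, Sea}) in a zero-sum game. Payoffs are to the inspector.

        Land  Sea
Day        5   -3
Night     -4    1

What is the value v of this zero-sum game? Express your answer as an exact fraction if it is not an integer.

Row minima: Day → -3, Night → -4; maximin = -3.
Column maxima: Land → 5, Sea → 1; minimax = 1.
-3 ≠ 1, so there is no saddle point; optimal play is mixed.
Let the inspector play Day with probability p. Expected payoff against Land: 5p + (-4)(1−p) = 9p − 4; against Sea: (-3)p + 1(1−p) = −4p + 1.
Setting these equal: 9p − 4 = −4p + 1 ⇒ 13p = 5 ⇒ p = 5/13, and the value is (9)·(5/13) − 4 = -7/13.
For the smuggler: with q = P(Land), equating Day's and Night's payoffs gives 8q − 3 = −5q + 1 ⇒ q = 4/13.

-7/13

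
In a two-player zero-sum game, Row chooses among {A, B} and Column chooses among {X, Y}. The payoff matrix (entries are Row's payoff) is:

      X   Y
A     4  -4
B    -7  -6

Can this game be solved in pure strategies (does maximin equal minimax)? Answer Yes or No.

Row minima: A → -4, B → -7; maximin = -4.
Column maxima: X → 4, Y → -4; minimax = -4.
maximin = minimax = -4, so a saddle point exists.

Yes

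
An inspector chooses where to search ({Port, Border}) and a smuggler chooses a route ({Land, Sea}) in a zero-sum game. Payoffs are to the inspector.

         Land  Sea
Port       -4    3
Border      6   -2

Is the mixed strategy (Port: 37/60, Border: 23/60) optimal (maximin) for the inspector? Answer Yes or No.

Against Land this mix gives (37/60)·(-4) + (23/60)·6 = -1/6.
Against Sea this mix gives (37/60)·3 + (23/60)·(-2) = 13/12.
The smuggler will play Land, holding the inspector to -1/6. Shifting weight toward the row that does better against Land would raise this floor (the equalizing mix achieves 2/3 against both Land and Sea), so the proposed strategy is not optimal.

No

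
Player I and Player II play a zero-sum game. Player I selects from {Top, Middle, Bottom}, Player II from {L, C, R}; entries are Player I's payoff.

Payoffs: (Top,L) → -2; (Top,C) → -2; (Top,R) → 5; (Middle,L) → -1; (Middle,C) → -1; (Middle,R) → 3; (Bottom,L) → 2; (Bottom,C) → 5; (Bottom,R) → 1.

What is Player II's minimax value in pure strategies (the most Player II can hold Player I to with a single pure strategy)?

Column maxima: L → 2, C → 5, R → 5.
The smallest of these is 2.

2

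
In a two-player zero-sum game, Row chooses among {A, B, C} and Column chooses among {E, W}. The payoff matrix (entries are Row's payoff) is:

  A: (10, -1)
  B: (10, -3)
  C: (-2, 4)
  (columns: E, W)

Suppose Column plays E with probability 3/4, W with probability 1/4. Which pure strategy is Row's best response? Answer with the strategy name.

A

Expected payoff of A: (3/4)·10 + (1/4)·(-1) = 29/4.
Expected payoff of B: (3/4)·10 + (1/4)·(-3) = 27/4.
Expected payoff of C: (3/4)·(-2) + (1/4)·4 = -1/2.
The largest is 29/4, so Row's best response is A.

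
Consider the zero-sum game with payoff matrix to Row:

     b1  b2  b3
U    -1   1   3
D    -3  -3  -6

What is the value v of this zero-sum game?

-1

Row minima: U → -1, D → -6; maximin = -1.
Column maxima: b1 → -1, b2 → 1, b3 → 3; minimax = -1.
Since maximin = minimax = -1, there is a saddle point and the value is -1.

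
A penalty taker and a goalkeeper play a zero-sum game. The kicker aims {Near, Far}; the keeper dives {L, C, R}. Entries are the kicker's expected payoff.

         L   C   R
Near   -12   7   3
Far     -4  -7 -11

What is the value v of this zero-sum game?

Row minima: Near → -12, Far → -11; maximin = -11.
Column maxima: L → -4, C → 7, R → 3; minimax = -4.
-11 ≠ -4, so there is no saddle point; optimal play is mixed.
C is strictly dominated by R (it gives the kicker strictly more in every row), so the keeper never plays it.
On the remaining 2×2 (Near, Far vs L, R):
Let the kicker play Near with probability p. Expected payoff against L: (-12)p + (-4)(1−p) = −8p − 4; against R: 3p + (-11)(1−p) = 14p − 11.
Setting these equal: −8p − 4 = 14p − 11 ⇒ −22p = -7 ⇒ p = 7/22, and the value is (-8)·(7/22) − 4 = -72/11.
For the keeper: with q = P(L), equating Near's and Far's payoffs gives −15q + 3 = 7q − 11 ⇒ q = 7/11.

-72/11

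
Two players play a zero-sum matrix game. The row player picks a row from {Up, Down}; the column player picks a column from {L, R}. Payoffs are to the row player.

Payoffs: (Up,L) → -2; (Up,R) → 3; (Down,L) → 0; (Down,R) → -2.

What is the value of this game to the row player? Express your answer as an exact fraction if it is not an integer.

Row minima: Up → -2, Down → -2; maximin = -2.
Column maxima: L → 0, R → 3; minimax = 0.
-2 ≠ 0, so there is no saddle point; optimal play is mixed.
Let the row player play Up with probability p. Expected payoff against L: (-2)p + 0(1−p) = −2p; against R: 3p + (-2)(1−p) = 5p − 2.
Setting these equal: −2p = 5p − 2 ⇒ −7p = -2 ⇒ p = 2/7, and the value is (-2)·(2/7) = -4/7.
For the column player: with q = P(L), equating Up's and Down's payoffs gives −5q + 3 = 2q − 2 ⇒ q = 5/7.

-4/7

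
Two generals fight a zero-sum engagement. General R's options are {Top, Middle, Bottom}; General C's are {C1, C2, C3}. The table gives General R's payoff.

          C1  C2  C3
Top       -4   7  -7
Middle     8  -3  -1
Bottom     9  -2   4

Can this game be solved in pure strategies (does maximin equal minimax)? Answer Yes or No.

Row minima: Top → -7, Middle → -3, Bottom → -2; maximin = -2.
Column maxima: C1 → 9, C2 → 7, C3 → 4; minimax = 4.
-2 ≠ 4, so no pure-strategy equilibrium exists.

No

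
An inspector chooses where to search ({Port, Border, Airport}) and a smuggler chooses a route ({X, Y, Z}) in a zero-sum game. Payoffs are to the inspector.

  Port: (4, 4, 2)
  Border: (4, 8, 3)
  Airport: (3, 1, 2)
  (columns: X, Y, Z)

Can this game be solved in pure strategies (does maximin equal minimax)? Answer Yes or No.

Yes

Row minima: Port → 2, Border → 3, Airport → 1; maximin = 3.
Column maxima: X → 4, Y → 8, Z → 3; minimax = 3.
maximin = minimax = 3, so a saddle point exists.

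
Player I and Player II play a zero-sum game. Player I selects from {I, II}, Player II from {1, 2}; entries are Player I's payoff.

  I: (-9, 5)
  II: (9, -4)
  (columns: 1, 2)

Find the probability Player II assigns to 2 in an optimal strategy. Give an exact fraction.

2/3

Row minima: I → -9, II → -4; maximin = -4.
Column maxima: 1 → 9, 2 → 5; minimax = 5.
-4 ≠ 5, so there is no saddle point; optimal play is mixed.
Let Player I play I with probability p. Expected payoff against 1: (-9)p + 9(1−p) = −18p + 9; against 2: 5p + (-4)(1−p) = 9p − 4.
Setting these equal: −18p + 9 = 9p − 4 ⇒ −27p = -13 ⇒ p = 13/27, and the value is (-18)·(13/27) + 9 = 1/3.
For Player II: with q = P(1), equating I's and II's payoffs gives −14q + 5 = 13q − 4 ⇒ q = 1/3.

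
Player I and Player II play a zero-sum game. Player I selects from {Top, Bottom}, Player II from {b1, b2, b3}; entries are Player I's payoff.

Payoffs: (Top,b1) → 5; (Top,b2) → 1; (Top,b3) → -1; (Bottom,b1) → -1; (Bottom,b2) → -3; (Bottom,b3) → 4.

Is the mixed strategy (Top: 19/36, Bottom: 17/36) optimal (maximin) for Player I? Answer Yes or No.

Against b1 this mix gives (19/36)·5 + (17/36)·(-1) = 13/6.
Against b2 this mix gives (19/36)·1 + (17/36)·(-3) = -8/9.
Against b3 this mix gives (19/36)·(-1) + (17/36)·4 = 49/36.
Player II will play b2, holding Player I to -8/9. Shifting weight toward the row that does better against b2 would raise this floor (the equalizing mix achieves 1/9 against both b2 and b3), so the proposed strategy is not optimal.

No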